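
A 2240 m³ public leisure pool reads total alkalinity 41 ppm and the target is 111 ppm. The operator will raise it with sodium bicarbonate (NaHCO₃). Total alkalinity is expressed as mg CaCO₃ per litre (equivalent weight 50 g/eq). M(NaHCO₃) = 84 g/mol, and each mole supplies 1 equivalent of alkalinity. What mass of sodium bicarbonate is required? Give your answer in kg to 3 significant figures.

Volume: 2240 m³ = 2,240,000 L.
Alkalinity to add: (111 − 41) = 70 mg/L as CaCO₃ × 2,240,000 L = 156,800 g as CaCO₃.
Equivalents: 156,800 g ÷ 50 g/eq = 3136 eq.
NaHCO₃ supplies 1 eq per mole → 3136 mol.
Mass: 3136 mol × 84 g/mol = 263,400 g.

263 kg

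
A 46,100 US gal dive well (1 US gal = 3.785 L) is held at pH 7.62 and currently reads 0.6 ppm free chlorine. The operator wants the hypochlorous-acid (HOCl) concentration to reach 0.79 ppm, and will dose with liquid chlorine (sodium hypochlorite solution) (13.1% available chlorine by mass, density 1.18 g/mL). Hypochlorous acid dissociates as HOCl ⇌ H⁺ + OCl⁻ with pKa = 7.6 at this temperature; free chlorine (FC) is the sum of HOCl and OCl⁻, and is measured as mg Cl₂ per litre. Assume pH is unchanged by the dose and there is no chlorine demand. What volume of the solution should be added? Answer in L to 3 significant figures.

1.15 L

Volume: 46,100 US gal × 3.785 L/gal = 174,488 L.
[OCl⁻]/[HOCl] = 10^(pH − pKa) = 10^(7.62 − 7.6) = 1.047; fraction as HOCl = 1/(1 + 1.047) = 0.4885.
Free chlorine required for 0.79 ppm HOCl: 0.79 / 0.4885 = 1.617 ppm.
FC to add: 1.617 − 0.6 = 1.017 mg/L as Cl₂.
Cl₂ equivalent: 1.017 mg/L × 174,488 L = 177.5 g.
Product at 13.1% available Cl: 177.5 / 0.131 = 1355 g.
Volume: 1355 g ÷ 1.18 g/mL = 1148 mL.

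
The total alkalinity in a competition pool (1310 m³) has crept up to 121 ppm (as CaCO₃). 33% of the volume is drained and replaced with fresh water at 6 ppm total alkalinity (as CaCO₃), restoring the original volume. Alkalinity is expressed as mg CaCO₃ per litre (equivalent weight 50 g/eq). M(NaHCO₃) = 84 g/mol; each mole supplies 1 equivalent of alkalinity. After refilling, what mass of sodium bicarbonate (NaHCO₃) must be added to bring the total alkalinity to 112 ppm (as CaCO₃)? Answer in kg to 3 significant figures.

63.7 kg

Volume: 1310 m³ = 1,310,000 L.
After draining 33% and refilling: 121 × 0.67 + 6 × 0.33 = 83.05 ppm.
Deficit to target: 112 − 83.05 = 28.95 mg/L.
As CaCO₃: 28.95 mg/L × 1,310,000 L = 37,920 g; ÷ 50 g/eq ÷ 1 = 758.5 mol NaHCO₃.
Mass: 758.5 × 84 = 63,710 g.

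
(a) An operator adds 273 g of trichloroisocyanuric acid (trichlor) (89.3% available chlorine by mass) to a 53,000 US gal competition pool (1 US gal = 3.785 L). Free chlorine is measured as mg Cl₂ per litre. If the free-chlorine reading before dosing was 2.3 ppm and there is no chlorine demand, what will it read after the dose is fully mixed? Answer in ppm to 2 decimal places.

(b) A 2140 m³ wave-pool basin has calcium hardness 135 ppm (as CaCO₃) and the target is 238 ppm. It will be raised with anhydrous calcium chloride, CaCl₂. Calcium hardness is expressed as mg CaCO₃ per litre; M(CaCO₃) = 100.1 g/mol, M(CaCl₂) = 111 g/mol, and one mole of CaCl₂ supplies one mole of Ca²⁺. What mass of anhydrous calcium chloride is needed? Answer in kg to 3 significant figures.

(a) 3.52 ppm; (b) 244 kg

(a) Volume: 53,000 US gal × 3.785 L/gal = 200,605 L.
(a) Available chlorine delivered: 273 g × 0.893 = 243.8 g as Cl₂.
(a) Concentration rise: 243.8 g / 200,605 L = 1.215 mg/L = 1.22 ppm.
(a) Final FC: 2.3 + 1.22 = 3.52 ppm.

(b) Volume: 2140 m³ = 2,140,000 L.
(b) Hardness to add: (238 − 135) = 103 mg/L as CaCO₃ × 2,140,000 L = 220,400 g as CaCO₃.
(b) Moles of Ca²⁺ (1 mol Ca²⁺ ≡ 1 mol CaCO₃): 220,400 / 100.1 g/mol = 2202 mol.
(b) Mass of CaCl₂: 2202 × 111 = 244,400 g.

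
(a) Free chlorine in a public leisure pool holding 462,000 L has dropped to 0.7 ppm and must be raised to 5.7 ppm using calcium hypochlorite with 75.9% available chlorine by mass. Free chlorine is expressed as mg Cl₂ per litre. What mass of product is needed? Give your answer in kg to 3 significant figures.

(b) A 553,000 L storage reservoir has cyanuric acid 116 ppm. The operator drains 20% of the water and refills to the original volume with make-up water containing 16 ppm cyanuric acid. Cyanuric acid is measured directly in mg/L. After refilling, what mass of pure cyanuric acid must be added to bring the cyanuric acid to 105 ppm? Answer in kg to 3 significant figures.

(a) 3.04 kg; (b) 4.98 kg

(a) Chlorine deficit: 5.7 − 0.7 = 5 ppm = 5 mg/L as Cl₂.
(a) Cl₂ equivalent needed: 5 mg/L × 462,000 L = 2,310,000 mg = 2310 g.
(a) Product at 75.9% available chlorine: 2310 / 0.759 = 3043 g.

(b) After draining 20% and refilling: 116 × 0.80 + 16 × 0.20 = 96 ppm.
(b) Deficit to target: 105 − 96 = 9 mg/L.
(b) Mass: 9 mg/L × 553,000 L = 4977 g cyanuric acid.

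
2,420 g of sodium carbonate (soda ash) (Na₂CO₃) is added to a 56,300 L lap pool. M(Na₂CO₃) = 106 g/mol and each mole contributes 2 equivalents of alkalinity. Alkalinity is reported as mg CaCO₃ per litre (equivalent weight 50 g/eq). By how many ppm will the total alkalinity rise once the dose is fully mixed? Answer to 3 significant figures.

40.6 ppm

Moles of Na₂CO₃: 2,420 g ÷ 106 g/mol = 22.83 mol → 45.66 eq of alkalinity.
As CaCO₃: 45.66 eq × 50 g/eq = 2283 g.
Rise: 2283 g / 56,300 L × 1000 = 40.55 mg/L.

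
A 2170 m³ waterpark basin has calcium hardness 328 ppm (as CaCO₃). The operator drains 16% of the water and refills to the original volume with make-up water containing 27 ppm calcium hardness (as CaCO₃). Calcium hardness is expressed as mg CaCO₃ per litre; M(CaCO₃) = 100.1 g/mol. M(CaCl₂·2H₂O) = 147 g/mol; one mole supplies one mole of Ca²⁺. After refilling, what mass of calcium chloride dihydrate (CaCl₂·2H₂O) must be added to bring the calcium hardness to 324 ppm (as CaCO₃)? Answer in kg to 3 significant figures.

Volume: 2170 m³ = 2,170,000 L.
After draining 16% and refilling: 328 × 0.84 + 27 × 0.16 = 279.84 ppm.
Deficit to target: 324 − 279.84 = 44.16 mg/L.
As CaCO₃: 44.16 mg/L × 2,170,000 L = 95,830 g; ÷ 100.1 = 957.3 mol Ca²⁺.
Mass: 957.3 × 147 = 140,700 g.

141 kg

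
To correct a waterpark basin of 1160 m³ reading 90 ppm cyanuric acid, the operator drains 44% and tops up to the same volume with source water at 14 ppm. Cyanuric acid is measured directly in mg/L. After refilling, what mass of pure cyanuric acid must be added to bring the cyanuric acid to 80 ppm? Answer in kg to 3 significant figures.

Volume: 1160 m³ = 1,160,000 L.
After draining 44% and refilling: 90 × 0.56 + 14 × 0.44 = 56.56 ppm.
Deficit to target: 80 − 56.56 = 23.44 mg/L.
Mass: 23.44 mg/L × 1,160,000 L = 27,190 g cyanuric acid.

27.2 kg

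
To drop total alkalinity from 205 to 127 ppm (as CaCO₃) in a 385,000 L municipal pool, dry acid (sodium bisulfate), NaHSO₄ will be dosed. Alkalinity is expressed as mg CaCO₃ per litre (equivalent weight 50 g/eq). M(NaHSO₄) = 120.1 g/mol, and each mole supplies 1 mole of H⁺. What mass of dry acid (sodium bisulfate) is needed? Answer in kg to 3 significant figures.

72.1 kg

Alkalinity to neutralize: (205 − 127) = 78 mg/L as CaCO₃ × 385,000 L = 30,030 g as CaCO₃.
Equivalents of H⁺ required: 30,030 ÷ 50 g/eq = 600.6 eq = 600.6 mol NaHSO₄.
Mass of NaHSO₄: 600.6 × 120.1 = 72,130 g.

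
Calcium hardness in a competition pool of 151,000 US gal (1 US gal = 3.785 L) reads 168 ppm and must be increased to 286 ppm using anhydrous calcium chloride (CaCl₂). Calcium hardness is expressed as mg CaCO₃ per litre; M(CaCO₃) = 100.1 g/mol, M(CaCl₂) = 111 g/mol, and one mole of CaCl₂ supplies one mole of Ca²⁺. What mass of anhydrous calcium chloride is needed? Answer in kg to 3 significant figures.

74.8 kg

Volume: 151,000 US gal × 3.785 L/gal = 571,535 L.
Hardness to add: (286 − 168) = 118 mg/L as CaCO₃ × 571,535 L = 67,440 g as CaCO₃.
Moles of Ca²⁺ (1 mol Ca²⁺ ≡ 1 mol CaCO₃): 67,440 / 100.1 g/mol = 673.7 mol.
Mass of CaCl₂: 673.7 × 111 = 74,780 g.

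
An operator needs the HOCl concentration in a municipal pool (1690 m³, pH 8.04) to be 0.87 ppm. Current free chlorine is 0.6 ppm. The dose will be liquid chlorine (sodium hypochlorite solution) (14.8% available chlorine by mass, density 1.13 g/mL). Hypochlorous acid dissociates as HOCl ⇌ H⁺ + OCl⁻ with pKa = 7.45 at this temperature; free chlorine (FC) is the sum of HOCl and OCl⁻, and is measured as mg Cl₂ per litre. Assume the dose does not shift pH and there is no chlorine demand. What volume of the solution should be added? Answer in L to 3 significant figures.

36.9 L

Volume: 1690 m³ = 1,690,000 L.
[OCl⁻]/[HOCl] = 10^(pH − pKa) = 10^(8.04 − 7.45) = 3.89; fraction as HOCl = 1/(1 + 3.89) = 0.2045.
Free chlorine required for 0.87 ppm HOCl: 0.87 / 0.2045 = 4.255 ppm.
FC to add: 4.255 − 0.6 = 3.655 mg/L as Cl₂.
Cl₂ equivalent: 3.655 mg/L × 1,690,000 L = 6176 g.
Product at 14.8% available Cl: 6176 / 0.148 = 41,730 g.
Volume: 41,730 g ÷ 1.13 g/mL = 36,930 mL.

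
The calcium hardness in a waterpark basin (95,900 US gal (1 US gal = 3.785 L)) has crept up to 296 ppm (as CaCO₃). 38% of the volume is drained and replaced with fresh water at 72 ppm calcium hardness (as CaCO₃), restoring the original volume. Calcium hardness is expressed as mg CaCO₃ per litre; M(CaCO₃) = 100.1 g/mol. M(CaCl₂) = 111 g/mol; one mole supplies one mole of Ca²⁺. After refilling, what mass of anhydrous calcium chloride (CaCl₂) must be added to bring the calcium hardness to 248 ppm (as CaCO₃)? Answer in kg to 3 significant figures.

Volume: 95,900 US gal × 3.785 L/gal = 362,982 L.
After draining 38% and refilling: 296 × 0.62 + 72 × 0.38 = 210.88 ppm.
Deficit to target: 248 − 210.88 = 37.12 mg/L.
As CaCO₃: 37.12 mg/L × 362,982 L = 13,470 g; ÷ 100.1 = 134.6 mol Ca²⁺.
Mass: 134.6 × 111 = 14,940 g.

14.9 kg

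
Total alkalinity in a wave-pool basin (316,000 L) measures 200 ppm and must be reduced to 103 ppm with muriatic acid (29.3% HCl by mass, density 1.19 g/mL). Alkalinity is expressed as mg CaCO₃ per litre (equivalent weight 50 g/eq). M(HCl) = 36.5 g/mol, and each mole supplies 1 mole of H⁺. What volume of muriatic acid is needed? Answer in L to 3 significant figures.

Alkalinity to neutralize: (200 − 103) = 97 mg/L as CaCO₃ × 316,000 L = 30,650 g as CaCO₃.
Equivalents of H⁺ required: 30,650 ÷ 50 g/eq = 613 eq = 613 mol HCl.
Mass of HCl: 613 × 36.5 = 22,380 g.
Mass of 29.3% solution: 22,380 / 0.293 = 76,370 g.
Volume: 76,370 g ÷ 1.19 g/mL = 64,180 mL.

64.2 L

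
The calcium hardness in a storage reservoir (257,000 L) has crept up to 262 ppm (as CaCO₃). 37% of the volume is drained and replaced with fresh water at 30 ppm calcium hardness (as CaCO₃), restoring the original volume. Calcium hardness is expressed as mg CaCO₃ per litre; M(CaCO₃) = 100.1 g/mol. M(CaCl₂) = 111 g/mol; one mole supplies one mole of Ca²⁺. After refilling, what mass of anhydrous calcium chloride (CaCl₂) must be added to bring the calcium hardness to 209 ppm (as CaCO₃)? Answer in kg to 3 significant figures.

9.36 kg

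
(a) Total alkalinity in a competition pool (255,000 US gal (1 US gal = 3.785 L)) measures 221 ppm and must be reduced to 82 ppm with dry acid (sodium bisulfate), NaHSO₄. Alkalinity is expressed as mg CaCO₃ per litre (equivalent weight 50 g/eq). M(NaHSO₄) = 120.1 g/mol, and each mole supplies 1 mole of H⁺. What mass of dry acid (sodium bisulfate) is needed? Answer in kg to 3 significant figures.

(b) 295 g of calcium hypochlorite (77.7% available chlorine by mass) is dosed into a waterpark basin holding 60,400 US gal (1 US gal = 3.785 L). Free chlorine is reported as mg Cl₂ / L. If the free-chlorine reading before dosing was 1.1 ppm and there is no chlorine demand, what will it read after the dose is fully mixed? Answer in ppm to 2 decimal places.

(a) Volume: 255,000 US gal × 3.785 L/gal = 965,175 L.
(a) Alkalinity to neutralize: (221 − 82) = 139 mg/L as CaCO₃ × 965,175 L = 134,200 g as CaCO₃.
(a) Equivalents of H⁺ required: 134,200 ÷ 50 g/eq = 2683 eq = 2683 mol NaHSO₄.
(a) Mass of NaHSO₄: 2683 × 120.1 = 322,300 g.

(b) Volume: 60,400 US gal × 3.785 L/gal = 228,614 L.
(b) Available chlorine delivered: 295 g × 0.777 = 229.2 g as Cl₂.
(b) Concentration rise: 229.2 g / 228,614 L = 1.003 mg/L = 1.00 ppm.
(b) Final FC: 1.1 + 1.00 = 2.10 ppm.

(a) 322 kg; (b) 2.10 ppm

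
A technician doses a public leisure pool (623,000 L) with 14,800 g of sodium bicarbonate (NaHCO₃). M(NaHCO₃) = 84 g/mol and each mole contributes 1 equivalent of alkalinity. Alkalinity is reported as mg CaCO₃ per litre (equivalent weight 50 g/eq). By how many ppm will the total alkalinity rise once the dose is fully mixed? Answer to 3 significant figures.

14.1 ppm

Moles of NaHCO₃: 14,800 g ÷ 84 g/mol = 176.2 mol → 176.2 eq of alkalinity.
As CaCO₃: 176.2 eq × 50 g/eq = 8810 g.
Rise: 8810 g / 623,000 L × 1000 = 14.14 mg/L.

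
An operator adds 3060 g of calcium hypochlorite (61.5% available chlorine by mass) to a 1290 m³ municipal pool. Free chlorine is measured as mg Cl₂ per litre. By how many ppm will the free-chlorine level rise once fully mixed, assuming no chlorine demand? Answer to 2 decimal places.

1.46 ppm

Volume: 1290 m³ = 1,290,000 L.
Available chlorine delivered: 3060 g × 0.615 = 1882 g as Cl₂.
Concentration rise: 1882 g / 1,290,000 L = 1.459 mg/L = 1.46 ppm.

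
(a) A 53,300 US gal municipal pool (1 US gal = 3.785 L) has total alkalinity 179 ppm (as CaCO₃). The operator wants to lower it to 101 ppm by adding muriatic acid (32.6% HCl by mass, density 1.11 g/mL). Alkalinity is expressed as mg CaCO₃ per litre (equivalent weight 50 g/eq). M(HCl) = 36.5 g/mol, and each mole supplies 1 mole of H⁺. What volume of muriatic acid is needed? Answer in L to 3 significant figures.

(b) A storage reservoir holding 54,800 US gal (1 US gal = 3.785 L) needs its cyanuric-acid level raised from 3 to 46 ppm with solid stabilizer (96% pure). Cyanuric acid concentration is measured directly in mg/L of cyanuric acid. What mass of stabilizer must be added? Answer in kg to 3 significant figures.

(a) 31.7 L; (b) 9.29 kg

(a) Volume: 53,300 US gal × 3.785 L/gal = 201,740 L.
(a) Alkalinity to neutralize: (179 − 101) = 78 mg/L as CaCO₃ × 201,740 L = 15,740 g as CaCO₃.
(a) Equivalents of H⁺ required: 15,740 ÷ 50 g/eq = 314.7 eq = 314.7 mol HCl.
(a) Mass of HCl: 314.7 × 36.5 = 11,490 g.
(a) Mass of 32.6% solution: 11,490 / 0.326 = 35,240 g.
(a) Volume: 35,240 g ÷ 1.11 g/mL = 31,740 mL.

(b) Volume: 54,800 US gal × 3.785 L/gal = 207,418 L.
(b) CYA to add: (46 − 3) = 43 mg/L × 207,418 L = 8919 g cyanuric acid.
(b) At 96% purity: 8919 / 0.96 = 9291 g product.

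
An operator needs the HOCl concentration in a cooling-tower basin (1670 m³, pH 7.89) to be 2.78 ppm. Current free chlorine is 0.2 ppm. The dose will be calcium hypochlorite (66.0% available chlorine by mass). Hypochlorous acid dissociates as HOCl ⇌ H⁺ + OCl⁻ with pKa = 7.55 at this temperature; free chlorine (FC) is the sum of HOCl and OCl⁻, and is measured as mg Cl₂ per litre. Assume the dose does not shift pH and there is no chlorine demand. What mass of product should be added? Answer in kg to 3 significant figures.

Volume: 1670 m³ = 1,670,000 L.
[OCl⁻]/[HOCl] = 10^(pH − pKa) = 10^(7.89 − 7.55) = 2.188; fraction as HOCl = 1/(1 + 2.188) = 0.3137.
Free chlorine required for 2.78 ppm HOCl: 2.78 / 0.3137 = 8.862 ppm.
FC to add: 8.862 − 0.2 = 8.662 mg/L as Cl₂.
Cl₂ equivalent: 8.662 mg/L × 1,670,000 L = 14,470 g.
Product at 66.0% available Cl: 14,470 / 0.66 = 21,920 g.

21.9 kg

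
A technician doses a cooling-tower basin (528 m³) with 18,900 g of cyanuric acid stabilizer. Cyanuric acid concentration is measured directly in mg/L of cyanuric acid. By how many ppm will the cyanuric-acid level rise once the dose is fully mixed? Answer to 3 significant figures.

35.8 ppm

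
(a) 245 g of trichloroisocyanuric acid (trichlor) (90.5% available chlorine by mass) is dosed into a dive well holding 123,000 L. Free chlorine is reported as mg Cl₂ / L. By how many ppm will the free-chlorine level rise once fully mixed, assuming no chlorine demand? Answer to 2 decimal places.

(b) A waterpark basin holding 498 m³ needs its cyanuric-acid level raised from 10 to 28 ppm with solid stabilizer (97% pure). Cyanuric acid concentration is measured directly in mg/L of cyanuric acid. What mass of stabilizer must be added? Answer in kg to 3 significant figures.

(a) 1.80 ppm; (b) 9.24 kg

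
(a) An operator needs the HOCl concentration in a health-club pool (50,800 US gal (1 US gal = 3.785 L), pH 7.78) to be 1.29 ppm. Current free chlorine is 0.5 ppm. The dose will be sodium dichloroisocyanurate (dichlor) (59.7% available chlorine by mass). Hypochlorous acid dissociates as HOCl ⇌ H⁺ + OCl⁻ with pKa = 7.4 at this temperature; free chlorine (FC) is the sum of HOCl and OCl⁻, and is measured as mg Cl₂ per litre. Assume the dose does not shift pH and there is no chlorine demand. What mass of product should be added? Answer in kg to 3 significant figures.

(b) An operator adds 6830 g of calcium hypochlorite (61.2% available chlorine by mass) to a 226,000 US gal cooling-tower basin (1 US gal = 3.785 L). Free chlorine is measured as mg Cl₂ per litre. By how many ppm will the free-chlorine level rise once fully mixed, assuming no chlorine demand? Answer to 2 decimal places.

(a) Volume: 50,800 US gal × 3.785 L/gal = 192,278 L.
(a) [OCl⁻]/[HOCl] = 10^(pH − pKa) = 10^(7.78 − 7.4) = 2.399; fraction as HOCl = 1/(1 + 2.399) = 0.2942.
(a) Free chlorine required for 1.29 ppm HOCl: 1.29 / 0.2942 = 4.384 ppm.
(a) FC to add: 4.384 − 0.5 = 3.884 mg/L as Cl₂.
(a) Cl₂ equivalent: 3.884 mg/L × 192,278 L = 746.9 g.
(a) Product at 59.7% available Cl: 746.9 / 0.597 = 1251 g.

(b) Volume: 226,000 US gal × 3.785 L/gal = 855,410 L.
(b) Available chlorine delivered: 6830 g × 0.612 = 4180 g as Cl₂.
(b) Concentration rise: 4180 g / 855,410 L = 4.886 mg/L = 4.89 ppm.

(a) 1.25 kg; (b) 4.89 ppm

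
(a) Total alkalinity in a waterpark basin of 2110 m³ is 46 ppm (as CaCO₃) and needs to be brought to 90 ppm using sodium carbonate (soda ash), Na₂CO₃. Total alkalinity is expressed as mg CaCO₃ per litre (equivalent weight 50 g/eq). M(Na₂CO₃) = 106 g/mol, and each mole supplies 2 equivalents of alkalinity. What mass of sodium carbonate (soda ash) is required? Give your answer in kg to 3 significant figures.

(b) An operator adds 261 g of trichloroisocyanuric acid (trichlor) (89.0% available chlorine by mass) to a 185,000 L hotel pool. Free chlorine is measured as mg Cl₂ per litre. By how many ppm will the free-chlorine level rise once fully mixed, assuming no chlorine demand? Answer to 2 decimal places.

(a) 98.4 kg; (b) 1.26 ppm

(a) Volume: 2110 m³ = 2,110,000 L.
(a) Alkalinity to add: (90 − 46) = 44 mg/L as CaCO₃ × 2,110,000 L = 92,840 g as CaCO₃.
(a) Equivalents: 92,840 g ÷ 50 g/eq = 1857 eq.
(a) Each mole of Na₂CO₃ supplies 2 eq, so 1857 / 2 = 928.4 mol.
(a) Mass: 928.4 mol × 106 g/mol = 98,410 g.

(b) Available chlorine delivered: 261 g × 0.89 = 232.3 g as Cl₂.
(b) Concentration rise: 232.3 g / 185,000 L = 1.256 mg/L = 1.26 ppm.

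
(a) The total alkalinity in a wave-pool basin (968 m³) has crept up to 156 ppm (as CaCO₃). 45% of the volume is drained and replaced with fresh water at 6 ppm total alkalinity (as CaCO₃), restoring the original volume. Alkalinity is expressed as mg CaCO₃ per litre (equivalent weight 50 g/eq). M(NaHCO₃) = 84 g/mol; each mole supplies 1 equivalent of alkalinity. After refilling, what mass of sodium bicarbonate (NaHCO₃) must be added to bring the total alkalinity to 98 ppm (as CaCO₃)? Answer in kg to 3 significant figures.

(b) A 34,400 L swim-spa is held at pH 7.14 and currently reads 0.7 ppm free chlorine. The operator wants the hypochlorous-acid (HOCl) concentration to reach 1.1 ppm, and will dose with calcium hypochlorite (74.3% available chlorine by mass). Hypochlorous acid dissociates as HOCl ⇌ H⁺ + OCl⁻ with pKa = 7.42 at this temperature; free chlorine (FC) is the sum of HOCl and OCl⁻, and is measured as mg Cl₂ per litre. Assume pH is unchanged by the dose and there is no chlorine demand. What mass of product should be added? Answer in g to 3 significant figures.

(a) 15.4 kg; (b) 45.2 g

(a) Volume: 968 m³ = 968,000 L.
(a) After draining 45% and refilling: 156 × 0.55 + 6 × 0.45 = 88.5 ppm.
(a) Deficit to target: 98 − 88.5 = 9.5 mg/L.
(a) As CaCO₃: 9.5 mg/L × 968,000 L = 9196 g; ÷ 50 g/eq ÷ 1 = 183.9 mol NaHCO₃.
(a) Mass: 183.9 × 84 = 15,450 g.

(b) [OCl⁻]/[HOCl] = 10^(pH − pKa) = 10^(7.14 − 7.42) = 0.5248; fraction as HOCl = 1/(1 + 0.5248) = 0.6558.
(b) Free chlorine required for 1.1 ppm HOCl: 1.1 / 0.6558 = 1.677 ppm.
(b) FC to add: 1.677 − 0.7 = 0.9773 mg/L as Cl₂.
(b) Cl₂ equivalent: 0.9773 mg/L × 34,400 L = 33.62 g.
(b) Product at 74.3% available Cl: 33.62 / 0.743 = 45.25 g.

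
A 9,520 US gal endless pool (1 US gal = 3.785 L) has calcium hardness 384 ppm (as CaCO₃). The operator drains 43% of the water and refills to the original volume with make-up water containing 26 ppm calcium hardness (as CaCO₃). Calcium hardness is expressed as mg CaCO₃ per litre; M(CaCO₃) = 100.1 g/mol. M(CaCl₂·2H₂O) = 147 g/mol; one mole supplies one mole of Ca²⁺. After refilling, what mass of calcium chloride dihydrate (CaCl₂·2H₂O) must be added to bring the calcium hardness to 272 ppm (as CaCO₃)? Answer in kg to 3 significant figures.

2.22 kg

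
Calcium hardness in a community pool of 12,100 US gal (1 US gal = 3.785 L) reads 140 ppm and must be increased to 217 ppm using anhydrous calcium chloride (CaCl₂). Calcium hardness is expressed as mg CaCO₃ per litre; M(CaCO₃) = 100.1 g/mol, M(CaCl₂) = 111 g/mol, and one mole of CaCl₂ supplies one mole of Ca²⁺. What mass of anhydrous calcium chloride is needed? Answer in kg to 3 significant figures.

3.91 kg

Volume: 12,100 US gal × 3.785 L/gal = 45,798 L.
Hardness to add: (217 − 140) = 77 mg/L as CaCO₃ × 45,798 L = 3526 g as CaCO₃.
Moles of Ca²⁺ (1 mol Ca²⁺ ≡ 1 mol CaCO₃): 3526 / 100.1 g/mol = 35.23 mol.
Mass of CaCl₂: 35.23 × 111 = 3910 g.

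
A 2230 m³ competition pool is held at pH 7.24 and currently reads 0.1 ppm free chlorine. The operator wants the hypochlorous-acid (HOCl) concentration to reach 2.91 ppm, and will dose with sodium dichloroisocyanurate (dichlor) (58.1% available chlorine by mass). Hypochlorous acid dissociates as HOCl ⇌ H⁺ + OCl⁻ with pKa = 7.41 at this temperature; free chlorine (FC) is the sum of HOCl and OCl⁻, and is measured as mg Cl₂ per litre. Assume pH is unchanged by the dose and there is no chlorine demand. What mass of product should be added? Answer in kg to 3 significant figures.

Volume: 2230 m³ = 2,230,000 L.
[OCl⁻]/[HOCl] = 10^(pH − pKa) = 10^(7.24 − 7.41) = 0.6761; fraction as HOCl = 1/(1 + 0.6761) = 0.5966.
Free chlorine required for 2.91 ppm HOCl: 2.91 / 0.5966 = 4.877 ppm.
FC to add: 4.877 − 0.1 = 4.777 mg/L as Cl₂.
Cl₂ equivalent: 4.777 mg/L × 2,230,000 L = 10,650 g.
Product at 58.1% available Cl: 10,650 / 0.581 = 18,340 g.

18.3 kg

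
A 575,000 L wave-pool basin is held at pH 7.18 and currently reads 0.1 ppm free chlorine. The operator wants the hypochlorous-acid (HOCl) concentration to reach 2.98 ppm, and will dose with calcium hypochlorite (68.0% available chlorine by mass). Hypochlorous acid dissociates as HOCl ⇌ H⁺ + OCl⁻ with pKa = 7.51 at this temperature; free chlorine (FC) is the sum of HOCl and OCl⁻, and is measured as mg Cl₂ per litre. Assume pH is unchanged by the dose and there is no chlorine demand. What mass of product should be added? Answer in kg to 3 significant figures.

[OCl⁻]/[HOCl] = 10^(pH − pKa) = 10^(7.18 − 7.51) = 0.4677; fraction as HOCl = 1/(1 + 0.4677) = 0.6813.
Free chlorine required for 2.98 ppm HOCl: 2.98 / 0.6813 = 4.374 ppm.
FC to add: 4.374 − 0.1 = 4.274 mg/L as Cl₂.
Cl₂ equivalent: 4.274 mg/L × 575,000 L = 2457 g.
Product at 68.0% available Cl: 2457 / 0.68 = 3614 g.

3.61 kg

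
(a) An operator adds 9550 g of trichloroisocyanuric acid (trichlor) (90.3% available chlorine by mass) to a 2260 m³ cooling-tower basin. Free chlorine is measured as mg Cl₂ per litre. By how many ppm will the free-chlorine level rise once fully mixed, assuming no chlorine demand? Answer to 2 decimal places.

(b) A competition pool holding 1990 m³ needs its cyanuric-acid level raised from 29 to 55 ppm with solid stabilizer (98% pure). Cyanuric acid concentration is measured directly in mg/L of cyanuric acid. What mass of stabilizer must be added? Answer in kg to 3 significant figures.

(a) 3.82 ppm; (b) 52.8 kg

(a) Volume: 2260 m³ = 2,260,000 L.
(a) Available chlorine delivered: 9550 g × 0.903 = 8624 g as Cl₂.
(a) Concentration rise: 8624 g / 2,260,000 L = 3.816 mg/L = 3.82 ppm.

(b) Volume: 1990 m³ = 1,990,000 L.
(b) CYA to add: (55 − 29) = 26 mg/L × 1,990,000 L = 51,740 g cyanuric acid.
(b) At 98% purity: 51,740 / 0.98 = 52,800 g product.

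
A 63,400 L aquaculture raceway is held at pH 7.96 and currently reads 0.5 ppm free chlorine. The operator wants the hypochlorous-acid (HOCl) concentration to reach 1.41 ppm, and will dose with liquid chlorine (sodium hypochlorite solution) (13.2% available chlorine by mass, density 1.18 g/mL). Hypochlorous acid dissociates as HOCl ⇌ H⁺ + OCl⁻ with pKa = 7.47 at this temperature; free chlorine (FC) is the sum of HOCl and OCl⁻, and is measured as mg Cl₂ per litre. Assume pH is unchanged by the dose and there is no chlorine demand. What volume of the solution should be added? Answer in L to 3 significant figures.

[OCl⁻]/[HOCl] = 10^(pH − pKa) = 10^(7.96 − 7.47) = 3.09; fraction as HOCl = 1/(1 + 3.09) = 0.2445.
Free chlorine required for 1.41 ppm HOCl: 1.41 / 0.2445 = 5.767 ppm.
FC to add: 5.767 − 0.5 = 5.267 mg/L as Cl₂.
Cl₂ equivalent: 5.267 mg/L × 63,400 L = 333.9 g.
Product at 13.2% available Cl: 333.9 / 0.132 = 2530 g.
Volume: 2530 g ÷ 1.18 g/mL = 2144 mL.

2.14 L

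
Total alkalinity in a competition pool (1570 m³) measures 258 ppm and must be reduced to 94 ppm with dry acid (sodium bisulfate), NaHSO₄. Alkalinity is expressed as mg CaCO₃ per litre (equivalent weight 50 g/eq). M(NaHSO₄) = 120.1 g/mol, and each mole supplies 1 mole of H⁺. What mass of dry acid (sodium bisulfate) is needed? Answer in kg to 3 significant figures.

Volume: 1570 m³ = 1,570,000 L.
Alkalinity to neutralize: (258 − 94) = 164 mg/L as CaCO₃ × 1,570,000 L = 257,500 g as CaCO₃.
Equivalents of H⁺ required: 257,500 ÷ 50 g/eq = 5150 eq = 5150 mol NaHSO₄.
Mass of NaHSO₄: 5150 × 120.1 = 618,500 g.

618 kg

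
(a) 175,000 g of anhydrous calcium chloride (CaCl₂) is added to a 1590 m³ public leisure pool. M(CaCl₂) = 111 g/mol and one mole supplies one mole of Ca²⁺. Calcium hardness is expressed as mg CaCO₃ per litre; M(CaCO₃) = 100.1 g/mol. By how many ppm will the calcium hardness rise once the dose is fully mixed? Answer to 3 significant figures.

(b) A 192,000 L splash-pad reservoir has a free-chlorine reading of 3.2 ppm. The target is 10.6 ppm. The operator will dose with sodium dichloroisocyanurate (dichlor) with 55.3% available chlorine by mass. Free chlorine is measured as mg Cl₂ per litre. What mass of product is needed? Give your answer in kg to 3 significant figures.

(a) Volume: 1590 m³ = 1,590,000 L.
(a) Moles of Ca²⁺: 175,000 g ÷ 111 g/mol = 1577 mol.
(a) As CaCO₃: 1577 mol × 100.1 g/mol = 157,800 g.
(a) Rise: 157,800 g / 1,590,000 L × 1000 = 99.25 mg/L.

(b) Chlorine deficit: 10.6 − 3.2 = 7.4 ppm = 7.4 mg/L as Cl₂.
(b) Cl₂ equivalent needed: 7.4 mg/L × 192,000 L = 1,421,000 mg = 1421 g.
(b) Product at 55.3% available chlorine: 1421 / 0.553 = 2569 g.

(a) 99.3 ppm; (b) 2.57 kg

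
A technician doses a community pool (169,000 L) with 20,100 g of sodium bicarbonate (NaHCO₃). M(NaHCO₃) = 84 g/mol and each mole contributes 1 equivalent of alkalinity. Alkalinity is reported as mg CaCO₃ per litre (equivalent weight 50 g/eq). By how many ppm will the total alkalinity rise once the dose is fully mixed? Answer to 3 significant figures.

Moles of NaHCO₃: 20,100 g ÷ 84 g/mol = 239.3 mol → 239.3 eq of alkalinity.
As CaCO₃: 239.3 eq × 50 g/eq = 11,960 g.
Rise: 11,960 g / 169,000 L × 1000 = 70.79 mg/L.

70.8 ppm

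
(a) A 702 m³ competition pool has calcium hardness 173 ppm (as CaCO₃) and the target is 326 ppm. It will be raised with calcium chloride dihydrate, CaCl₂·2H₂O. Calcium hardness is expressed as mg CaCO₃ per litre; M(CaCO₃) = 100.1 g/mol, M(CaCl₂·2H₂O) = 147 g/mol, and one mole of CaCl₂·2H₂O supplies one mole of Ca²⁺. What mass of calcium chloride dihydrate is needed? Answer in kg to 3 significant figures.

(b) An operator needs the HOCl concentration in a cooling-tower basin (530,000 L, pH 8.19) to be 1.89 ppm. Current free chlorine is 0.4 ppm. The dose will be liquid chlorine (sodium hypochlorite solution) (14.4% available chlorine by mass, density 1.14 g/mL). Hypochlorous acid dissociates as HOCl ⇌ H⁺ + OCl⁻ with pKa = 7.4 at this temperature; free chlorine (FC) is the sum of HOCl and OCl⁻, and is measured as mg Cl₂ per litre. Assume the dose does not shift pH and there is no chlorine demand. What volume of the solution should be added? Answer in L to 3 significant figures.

(a) 158 kg; (b) 42.4 L

(a) Volume: 702 m³ = 702,000 L.
(a) Hardness to add: (326 − 173) = 153 mg/L as CaCO₃ × 702,000 L = 107,400 g as CaCO₃.
(a) Moles of Ca²⁺ (1 mol Ca²⁺ ≡ 1 mol CaCO₃): 107,400 / 100.1 g/mol = 1073 mol.
(a) Mass of CaCl₂·2H₂O: 1073 × 147 = 157,700 g.

(b) [OCl⁻]/[HOCl] = 10^(pH − pKa) = 10^(8.19 − 7.4) = 6.166; fraction as HOCl = 1/(1 + 6.166) = 0.1395.
(b) Free chlorine required for 1.89 ppm HOCl: 1.89 / 0.1395 = 13.54 ppm.
(b) FC to add: 13.54 − 0.4 = 13.14 mg/L as Cl₂.
(b) Cl₂ equivalent: 13.14 mg/L × 530,000 L = 6966 g.
(b) Product at 14.4% available Cl: 6966 / 0.144 = 48,380 g.
(b) Volume: 48,380 g ÷ 1.14 g/mL = 42,440 mL.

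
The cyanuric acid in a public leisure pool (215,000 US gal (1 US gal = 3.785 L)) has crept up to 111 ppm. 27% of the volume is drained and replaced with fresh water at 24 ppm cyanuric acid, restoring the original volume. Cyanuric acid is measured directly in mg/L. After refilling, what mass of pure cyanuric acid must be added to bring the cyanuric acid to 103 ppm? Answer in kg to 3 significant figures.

12.6 kg

Volume: 215,000 US gal × 3.785 L/gal = 813,775 L.
After draining 27% and refilling: 111 × 0.73 + 24 × 0.27 = 87.51 ppm.
Deficit to target: 103 − 87.51 = 15.49 mg/L.
Mass: 15.49 mg/L × 813,775 L = 12,610 g cyanuric acid.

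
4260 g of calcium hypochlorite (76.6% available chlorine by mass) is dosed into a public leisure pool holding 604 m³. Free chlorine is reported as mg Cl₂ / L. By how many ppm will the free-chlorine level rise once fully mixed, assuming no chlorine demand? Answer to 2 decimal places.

5.40 ppm

Volume: 604 m³ = 604,000 L.
Available chlorine delivered: 4260 g × 0.766 = 3263 g as Cl₂.
Concentration rise: 3263 g / 604,000 L = 5.403 mg/L = 5.40 ppm.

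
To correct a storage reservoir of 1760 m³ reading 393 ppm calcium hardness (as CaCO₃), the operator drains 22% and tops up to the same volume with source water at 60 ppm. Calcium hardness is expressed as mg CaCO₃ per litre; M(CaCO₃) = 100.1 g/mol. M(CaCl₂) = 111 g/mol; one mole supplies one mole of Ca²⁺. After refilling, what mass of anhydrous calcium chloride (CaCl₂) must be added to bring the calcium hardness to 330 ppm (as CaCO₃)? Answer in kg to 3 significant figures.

20.0 kg

Volume: 1760 m³ = 1,760,000 L.
After draining 22% and refilling: 393 × 0.78 + 60 × 0.22 = 319.74 ppm.
Deficit to target: 330 − 319.74 = 10.26 mg/L.
As CaCO₃: 10.26 mg/L × 1,760,000 L = 18,060 g; ÷ 100.1 = 180.4 mol Ca²⁺.
Mass: 180.4 × 111 = 20,020 g.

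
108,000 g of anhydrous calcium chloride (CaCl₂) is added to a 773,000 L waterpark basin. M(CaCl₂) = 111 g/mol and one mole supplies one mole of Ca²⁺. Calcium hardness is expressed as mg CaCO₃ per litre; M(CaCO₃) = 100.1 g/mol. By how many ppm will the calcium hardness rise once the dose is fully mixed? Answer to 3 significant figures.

126 ppm

Moles of Ca²⁺: 108,000 g ÷ 111 g/mol = 973 mol.
As CaCO₃: 973 mol × 100.1 g/mol = 97,390 g.
Rise: 97,390 g / 773,000 L × 1000 = 126 mg/L.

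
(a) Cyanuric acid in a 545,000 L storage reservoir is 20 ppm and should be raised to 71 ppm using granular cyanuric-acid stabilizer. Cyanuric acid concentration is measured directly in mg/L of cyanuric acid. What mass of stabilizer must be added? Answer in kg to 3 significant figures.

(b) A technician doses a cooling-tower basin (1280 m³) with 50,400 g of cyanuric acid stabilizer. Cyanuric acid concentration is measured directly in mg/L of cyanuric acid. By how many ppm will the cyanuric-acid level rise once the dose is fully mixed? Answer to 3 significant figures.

(a) 27.8 kg; (b) 39.4 ppm

(a) CYA to add: (71 − 20) = 51 mg/L × 545,000 L = 27,800 g cyanuric acid.

(b) Volume: 1280 m³ = 1,280,000 L.
(b) Rise: 50,400 g / 1,280,000 L × 1000 = 39.38 mg/L.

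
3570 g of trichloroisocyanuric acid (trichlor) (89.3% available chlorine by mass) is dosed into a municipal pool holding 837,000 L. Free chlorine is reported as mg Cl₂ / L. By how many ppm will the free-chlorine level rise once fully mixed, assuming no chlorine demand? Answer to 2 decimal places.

3.81 ppm

Available chlorine delivered: 3570 g × 0.893 = 3188 g as Cl₂.
Concentration rise: 3188 g / 837,000 L = 3.809 mg/L = 3.81 ppm.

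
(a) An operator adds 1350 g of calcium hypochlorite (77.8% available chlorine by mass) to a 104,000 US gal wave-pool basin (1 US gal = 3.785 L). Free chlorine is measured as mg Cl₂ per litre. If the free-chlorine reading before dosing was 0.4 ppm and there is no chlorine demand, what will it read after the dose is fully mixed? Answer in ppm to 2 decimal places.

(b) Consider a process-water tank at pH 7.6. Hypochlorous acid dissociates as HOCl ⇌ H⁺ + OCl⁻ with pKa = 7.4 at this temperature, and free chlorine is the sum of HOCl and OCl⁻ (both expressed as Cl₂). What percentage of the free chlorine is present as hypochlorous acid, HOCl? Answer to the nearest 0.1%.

(a) 3.07 ppm; (b) 38.7%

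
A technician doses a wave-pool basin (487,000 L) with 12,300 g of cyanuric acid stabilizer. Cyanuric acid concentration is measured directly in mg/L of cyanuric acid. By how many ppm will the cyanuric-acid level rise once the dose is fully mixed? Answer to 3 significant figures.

25.3 ppm

Rise: 12,300 g / 487,000 L × 1000 = 25.26 mg/L.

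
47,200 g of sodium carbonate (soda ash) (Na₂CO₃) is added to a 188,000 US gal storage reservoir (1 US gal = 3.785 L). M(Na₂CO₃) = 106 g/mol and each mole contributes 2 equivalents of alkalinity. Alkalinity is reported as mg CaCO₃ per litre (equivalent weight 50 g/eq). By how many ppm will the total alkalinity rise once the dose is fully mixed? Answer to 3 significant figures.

62.6 ppm

Volume: 188,000 US gal × 3.785 L/gal = 711,580 L.
Moles of Na₂CO₃: 47,200 g ÷ 106 g/mol = 445.3 mol → 890.6 eq of alkalinity.
As CaCO₃: 890.6 eq × 50 g/eq = 44,530 g.
Rise: 44,530 g / 711,580 L × 1000 = 62.58 mg/L.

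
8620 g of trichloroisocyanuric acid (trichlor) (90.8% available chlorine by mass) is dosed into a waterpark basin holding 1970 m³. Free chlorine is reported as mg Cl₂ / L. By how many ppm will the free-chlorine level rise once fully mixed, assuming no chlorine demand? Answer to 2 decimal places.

3.97 ppm

Volume: 1970 m³ = 1,970,000 L.
Available chlorine delivered: 8620 g × 0.908 = 7827 g as Cl₂.
Concentration rise: 7827 g / 1,970,000 L = 3.973 mg/L = 3.97 ppm.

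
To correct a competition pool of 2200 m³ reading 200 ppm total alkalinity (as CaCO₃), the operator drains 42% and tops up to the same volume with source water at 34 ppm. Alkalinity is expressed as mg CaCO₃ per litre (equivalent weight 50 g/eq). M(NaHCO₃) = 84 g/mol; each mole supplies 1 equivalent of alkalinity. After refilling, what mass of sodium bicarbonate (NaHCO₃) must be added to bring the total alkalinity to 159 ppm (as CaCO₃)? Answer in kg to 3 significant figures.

106 kg

Volume: 2200 m³ = 2,200,000 L.
After draining 42% and refilling: 200 × 0.58 + 34 × 0.42 = 130.28 ppm.
Deficit to target: 159 − 130.28 = 28.72 mg/L.
As CaCO₃: 28.72 mg/L × 2,200,000 L = 63,180 g; ÷ 50 g/eq ÷ 1 = 1264 mol NaHCO₃.
Mass: 1264 × 84 = 106,100 g.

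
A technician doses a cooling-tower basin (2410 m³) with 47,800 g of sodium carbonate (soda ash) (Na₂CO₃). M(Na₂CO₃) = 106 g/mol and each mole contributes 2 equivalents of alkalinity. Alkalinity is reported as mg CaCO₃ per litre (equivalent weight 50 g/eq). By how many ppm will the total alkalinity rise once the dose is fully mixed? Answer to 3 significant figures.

18.7 ppm

Volume: 2410 m³ = 2,410,000 L.
Moles of Na₂CO₃: 47,800 g ÷ 106 g/mol = 450.9 mol → 901.9 eq of alkalinity.
As CaCO₃: 901.9 eq × 50 g/eq = 45,090 g.
Rise: 45,090 g / 2,410,000 L × 1000 = 18.71 mg/L.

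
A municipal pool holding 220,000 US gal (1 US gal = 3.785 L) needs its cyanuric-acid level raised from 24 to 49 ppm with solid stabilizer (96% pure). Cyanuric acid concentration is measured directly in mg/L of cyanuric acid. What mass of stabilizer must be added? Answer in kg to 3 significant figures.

21.7 kg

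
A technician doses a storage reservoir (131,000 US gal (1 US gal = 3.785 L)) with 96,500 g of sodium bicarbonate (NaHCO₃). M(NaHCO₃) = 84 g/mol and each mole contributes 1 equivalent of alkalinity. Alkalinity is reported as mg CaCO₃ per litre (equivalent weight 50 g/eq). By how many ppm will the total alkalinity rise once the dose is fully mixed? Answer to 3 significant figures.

116 ppm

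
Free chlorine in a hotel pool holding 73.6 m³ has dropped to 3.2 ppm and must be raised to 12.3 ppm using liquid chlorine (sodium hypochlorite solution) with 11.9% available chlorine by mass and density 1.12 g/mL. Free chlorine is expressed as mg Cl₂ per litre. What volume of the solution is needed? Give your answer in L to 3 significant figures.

Volume: 73.6 m³ = 73,600 L.
Chlorine deficit: 12.3 − 3.2 = 9.1 ppm = 9.1 mg/L as Cl₂.
Cl₂ equivalent needed: 9.1 mg/L × 73,600 L = 669,800 mg = 669.8 g.
Product at 11.9% available chlorine: 669.8 / 0.119 = 5628 g.
Volume at density 1.12 g/mL: 5628 g ÷ 1.12 g/mL = 5025 mL.

5.03 L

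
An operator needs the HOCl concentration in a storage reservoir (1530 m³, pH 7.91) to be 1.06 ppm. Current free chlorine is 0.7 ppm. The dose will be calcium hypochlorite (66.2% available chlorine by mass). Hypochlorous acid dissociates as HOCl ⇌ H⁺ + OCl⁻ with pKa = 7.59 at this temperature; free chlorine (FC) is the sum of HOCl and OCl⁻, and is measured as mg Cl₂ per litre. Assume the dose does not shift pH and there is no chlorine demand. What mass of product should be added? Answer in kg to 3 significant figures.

5.95 kg

Volume: 1530 m³ = 1,530,000 L.
[OCl⁻]/[HOCl] = 10^(pH − pKa) = 10^(7.91 − 7.59) = 2.089; fraction as HOCl = 1/(1 + 2.089) = 0.3237.
Free chlorine required for 1.06 ppm HOCl: 1.06 / 0.3237 = 3.275 ppm.
FC to add: 3.275 − 0.7 = 2.575 mg/L as Cl₂.
Cl₂ equivalent: 2.575 mg/L × 1,530,000 L = 3939 g.
Product at 66.2% available Cl: 3939 / 0.662 = 5950 g.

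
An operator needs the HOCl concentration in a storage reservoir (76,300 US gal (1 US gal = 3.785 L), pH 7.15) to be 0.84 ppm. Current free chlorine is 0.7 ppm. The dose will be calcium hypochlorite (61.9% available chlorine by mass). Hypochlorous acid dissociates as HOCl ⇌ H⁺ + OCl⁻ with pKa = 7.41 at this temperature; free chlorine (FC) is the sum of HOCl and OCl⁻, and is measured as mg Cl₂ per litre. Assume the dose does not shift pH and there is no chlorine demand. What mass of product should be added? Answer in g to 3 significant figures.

Volume: 76,300 US gal × 3.785 L/gal = 288,796 L.
[OCl⁻]/[HOCl] = 10^(pH − pKa) = 10^(7.15 − 7.41) = 0.5495; fraction as HOCl = 1/(1 + 0.5495) = 0.6454.
Free chlorine required for 0.84 ppm HOCl: 0.84 / 0.6454 = 1.302 ppm.
FC to add: 1.302 − 0.7 = 0.6016 mg/L as Cl₂.
Cl₂ equivalent: 0.6016 mg/L × 288,796 L = 173.7 g.
Product at 61.9% available Cl: 173.7 / 0.619 = 280.7 g.

281 g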